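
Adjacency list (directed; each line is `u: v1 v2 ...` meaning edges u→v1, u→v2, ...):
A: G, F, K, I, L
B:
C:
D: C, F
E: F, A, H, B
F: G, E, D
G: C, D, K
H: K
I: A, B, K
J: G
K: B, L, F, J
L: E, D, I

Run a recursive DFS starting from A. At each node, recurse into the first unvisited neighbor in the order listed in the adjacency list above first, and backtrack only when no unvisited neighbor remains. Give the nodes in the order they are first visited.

A → G → C → D → F → E → H → K → B → L → I → J

Visit A
A → G
G → C
G → D
D → F
F → E
E → H
H → K
K → B
K → L
L → I
K → J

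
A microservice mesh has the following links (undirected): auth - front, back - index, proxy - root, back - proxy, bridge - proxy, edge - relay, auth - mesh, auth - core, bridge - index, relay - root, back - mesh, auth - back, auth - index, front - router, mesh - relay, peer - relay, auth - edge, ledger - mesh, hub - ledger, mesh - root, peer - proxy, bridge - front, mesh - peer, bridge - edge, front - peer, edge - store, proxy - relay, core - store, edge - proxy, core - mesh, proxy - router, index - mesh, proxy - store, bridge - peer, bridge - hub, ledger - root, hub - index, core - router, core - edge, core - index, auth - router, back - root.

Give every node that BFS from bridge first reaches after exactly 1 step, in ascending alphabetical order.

edge, front, hub, index, peer, proxy

Level 0: bridge
Level 1: edge, front, hub, index, peer, proxy
Level 2: auth, back, core, ledger, mesh, relay, root, router, store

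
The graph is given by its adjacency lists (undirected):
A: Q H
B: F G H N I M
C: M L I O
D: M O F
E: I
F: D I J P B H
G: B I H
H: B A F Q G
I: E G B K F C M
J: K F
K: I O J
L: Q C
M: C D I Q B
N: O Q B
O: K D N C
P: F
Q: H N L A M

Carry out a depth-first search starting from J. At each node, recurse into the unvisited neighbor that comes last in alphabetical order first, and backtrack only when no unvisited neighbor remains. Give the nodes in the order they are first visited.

Visit J
J → K
K → O
O → N
N → Q
Q → M
M → I
I → G
G → H
H → F
F → P
F → D
F → B
H → A
I → E
I → C
C → L

J → K → O → N → Q → M → I → G → H → F → P → D → B → A → E → C → L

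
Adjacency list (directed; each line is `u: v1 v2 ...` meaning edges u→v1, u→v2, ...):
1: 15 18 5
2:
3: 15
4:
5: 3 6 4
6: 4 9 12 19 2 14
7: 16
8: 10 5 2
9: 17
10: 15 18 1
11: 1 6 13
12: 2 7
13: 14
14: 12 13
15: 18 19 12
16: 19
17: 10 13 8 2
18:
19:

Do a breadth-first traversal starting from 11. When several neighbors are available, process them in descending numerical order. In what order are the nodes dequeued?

11 → 13 → 6 → 1 → 14 → 19 → 12 → 9 → 4 → 2 → 18 → 15 → 5 → 7 → 17 → 3 → 16 → 10 → 8

Visit 11; enqueue 13, 6, 1 → queue [13, 6, 1]
Visit 13; enqueue 14 → queue [6, 1, 14]
Visit 6; enqueue 19, 12, 9, 4, 2 → queue [1, 14, 19, 12, 9, 4, 2]
Visit 1; enqueue 18, 15, 5 → queue [14, 19, 12, 9, 4, 2, 18, 15, 5]
Visit 14 → queue [19, 12, 9, 4, 2, 18, 15, 5]
Visit 19 → queue [12, 9, 4, 2, 18, 15, 5]
Visit 12; enqueue 7 → queue [9, 4, 2, 18, 15, 5, 7]
Visit 9; enqueue 17 → queue [4, 2, 18, 15, 5, 7, 17]
Visit 4 → queue [2, 18, 15, 5, 7, 17]
Visit 2 → queue [18, 15, 5, 7, 17]
Visit 18 → queue [15, 5, 7, 17]
Visit 15 → queue [5, 7, 17]
Visit 5; enqueue 3 → queue [7, 17, 3]
Visit 7; enqueue 16 → queue [17, 3, 16]
Visit 17; enqueue 10, 8 → queue [3, 16, 10, 8]
Visit 3 → queue [16, 10, 8]
Visit 16 → queue [10, 8]
Visit 10 → queue [8]
Visit 8 → queue []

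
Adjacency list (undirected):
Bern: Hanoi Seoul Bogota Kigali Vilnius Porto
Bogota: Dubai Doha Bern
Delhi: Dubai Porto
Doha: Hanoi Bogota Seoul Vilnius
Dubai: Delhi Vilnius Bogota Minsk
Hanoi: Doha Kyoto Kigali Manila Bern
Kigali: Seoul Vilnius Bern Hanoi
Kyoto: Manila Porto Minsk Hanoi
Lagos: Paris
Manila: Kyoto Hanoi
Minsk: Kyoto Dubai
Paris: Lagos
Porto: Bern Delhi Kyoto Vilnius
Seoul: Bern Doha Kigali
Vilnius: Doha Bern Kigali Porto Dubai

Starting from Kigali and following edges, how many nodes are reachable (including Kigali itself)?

13

BFS from Kigali visits: Kigali, Seoul, Vilnius, Bern, Hanoi, Doha, Porto, Dubai, Bogota, Kyoto, Manila, Delhi, Minsk
Reachable nodes: 13 of 15 total.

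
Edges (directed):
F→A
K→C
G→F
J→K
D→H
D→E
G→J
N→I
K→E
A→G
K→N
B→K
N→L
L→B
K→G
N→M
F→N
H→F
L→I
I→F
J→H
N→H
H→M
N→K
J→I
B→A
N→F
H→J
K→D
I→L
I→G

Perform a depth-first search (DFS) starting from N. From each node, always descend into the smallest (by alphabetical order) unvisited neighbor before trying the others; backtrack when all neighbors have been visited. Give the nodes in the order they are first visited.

N F A G J H M I L B K C D E

Visit N
N → F
F → A
A → G
G → J
J → H
H → M
J → I
I → L
L → B
B → K
K → C
K → D
D → E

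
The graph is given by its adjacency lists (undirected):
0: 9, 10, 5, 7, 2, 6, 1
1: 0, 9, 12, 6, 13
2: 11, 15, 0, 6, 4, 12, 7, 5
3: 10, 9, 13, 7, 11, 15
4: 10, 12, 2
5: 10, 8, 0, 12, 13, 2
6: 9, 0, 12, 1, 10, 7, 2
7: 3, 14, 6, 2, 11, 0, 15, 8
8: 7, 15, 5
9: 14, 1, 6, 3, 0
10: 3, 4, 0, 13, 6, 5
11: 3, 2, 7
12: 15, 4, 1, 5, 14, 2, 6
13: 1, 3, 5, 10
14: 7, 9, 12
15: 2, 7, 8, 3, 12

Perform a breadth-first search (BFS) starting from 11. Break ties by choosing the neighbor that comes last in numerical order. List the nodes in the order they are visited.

11, 7, 3, 2, 15, 14, 8, 6, 0, 13, 10, 9, 12, 5, 4, 1

Visit 11; enqueue 7, 3, 2 → queue [7, 3, 2]
Visit 7; enqueue 15, 14, 8, 6, 0 → queue [3, 2, 15, 14, 8, 6, 0]
Visit 3; enqueue 13, 10, 9 → queue [2, 15, 14, 8, 6, 0, 13, 10, 9]
Visit 2; enqueue 12, 5, 4 → queue [15, 14, 8, 6, 0, 13, 10, 9, 12, 5, 4]
Visit 15 → queue [14, 8, 6, 0, 13, 10, 9, 12, 5, 4]
Visit 14 → queue [8, 6, 0, 13, 10, 9, 12, 5, 4]
Visit 8 → queue [6, 0, 13, 10, 9, 12, 5, 4]
Visit 6; enqueue 1 → queue [0, 13, 10, 9, 12, 5, 4, 1]
Visit 0 → queue [13, 10, 9, 12, 5, 4, 1]
Visit 13 → queue [10, 9, 12, 5, 4, 1]
Visit 10 → queue [9, 12, 5, 4, 1]
Visit 9 → queue [12, 5, 4, 1]
Visit 12 → queue [5, 4, 1]
Visit 5 → queue [4, 1]
Visit 4 → queue [1]
Visit 1 → queue []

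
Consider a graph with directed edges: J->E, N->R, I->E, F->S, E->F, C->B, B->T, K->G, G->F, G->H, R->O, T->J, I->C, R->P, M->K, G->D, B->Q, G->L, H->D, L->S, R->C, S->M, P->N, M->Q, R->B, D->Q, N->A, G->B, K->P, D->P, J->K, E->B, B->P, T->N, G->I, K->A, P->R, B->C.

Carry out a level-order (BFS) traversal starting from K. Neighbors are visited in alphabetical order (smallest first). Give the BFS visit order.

Visit K; enqueue A, G, P → queue [A, G, P]
Visit A → queue [G, P]
Visit G; enqueue B, D, F, H, I, L → queue [P, B, D, F, H, I, L]
Visit P; enqueue N, R → queue [B, D, F, H, I, L, N, R]
Visit B; enqueue C, Q, T → queue [D, F, H, I, L, N, R, C, Q, T]
Visit D → queue [F, H, I, L, N, R, C, Q, T]
Visit F; enqueue S → queue [H, I, L, N, R, C, Q, T, S]
Visit H → queue [I, L, N, R, C, Q, T, S]
Visit I; enqueue E → queue [L, N, R, C, Q, T, S, E]
Visit L → queue [N, R, C, Q, T, S, E]
Visit N → queue [R, C, Q, T, S, E]
Visit R; enqueue O → queue [C, Q, T, S, E, O]
Visit C → queue [Q, T, S, E, O]
Visit Q → queue [T, S, E, O]
Visit T; enqueue J → queue [S, E, O, J]
Visit S; enqueue M → queue [E, O, J, M]
Visit E → queue [O, J, M]
Visit O → queue [J, M]
Visit J → queue [M]
Visit M → queue []

K -> A -> G -> P -> B -> D -> F -> H -> I -> L -> N -> R -> C -> Q -> T -> S -> E -> O -> J -> M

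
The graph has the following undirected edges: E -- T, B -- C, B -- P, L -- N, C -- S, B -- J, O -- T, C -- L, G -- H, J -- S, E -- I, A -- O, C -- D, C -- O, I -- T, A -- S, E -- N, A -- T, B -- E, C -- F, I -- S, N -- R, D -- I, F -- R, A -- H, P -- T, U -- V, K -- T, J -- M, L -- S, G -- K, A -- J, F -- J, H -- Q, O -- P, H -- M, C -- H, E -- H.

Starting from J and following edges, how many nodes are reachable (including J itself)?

BFS from J visits: J, S, M, F, B, A, L, I, C, H, R, P, E, T, O, N, D, Q, G, K
Reachable nodes: 20 of 22 total.

20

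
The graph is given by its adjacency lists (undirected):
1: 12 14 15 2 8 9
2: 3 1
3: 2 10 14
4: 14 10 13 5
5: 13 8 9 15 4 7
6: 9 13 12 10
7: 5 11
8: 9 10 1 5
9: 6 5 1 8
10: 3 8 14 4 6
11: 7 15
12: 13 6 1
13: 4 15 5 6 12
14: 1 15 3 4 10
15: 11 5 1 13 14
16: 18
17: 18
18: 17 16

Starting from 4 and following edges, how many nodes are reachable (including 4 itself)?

BFS from 4 visits: 4, 14, 13, 10, 5, 15, 3, 1, 12, 6, 8, 9, 7, 11, 2
Reachable nodes: 15 of 18 total.

15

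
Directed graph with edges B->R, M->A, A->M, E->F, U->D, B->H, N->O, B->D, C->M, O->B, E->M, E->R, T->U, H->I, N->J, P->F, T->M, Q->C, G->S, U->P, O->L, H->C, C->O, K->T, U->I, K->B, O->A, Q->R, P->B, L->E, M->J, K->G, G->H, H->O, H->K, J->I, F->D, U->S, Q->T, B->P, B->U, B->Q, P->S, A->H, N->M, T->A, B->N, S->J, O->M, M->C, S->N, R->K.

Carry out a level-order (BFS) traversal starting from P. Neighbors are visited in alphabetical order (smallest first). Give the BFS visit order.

P, B, F, S, D, H, N, Q, R, U, J, C, I, K, O, M, T, G, A, L, E

Visit P; enqueue B, F, S → queue [B, F, S]
Visit B; enqueue D, H, N, Q, R, U → queue [F, S, D, H, N, Q, R, U]
Visit F → queue [S, D, H, N, Q, R, U]
Visit S; enqueue J → queue [D, H, N, Q, R, U, J]
Visit D → queue [H, N, Q, R, U, J]
Visit H; enqueue C, I, K, O → queue [N, Q, R, U, J, C, I, K, O]
Visit N; enqueue M → queue [Q, R, U, J, C, I, K, O, M]
Visit Q; enqueue T → queue [R, U, J, C, I, K, O, M, T]
Visit R → queue [U, J, C, I, K, O, M, T]
Visit U → queue [J, C, I, K, O, M, T]
Visit J → queue [C, I, K, O, M, T]
Visit C → queue [I, K, O, M, T]
Visit I → queue [K, O, M, T]
Visit K; enqueue G → queue [O, M, T, G]
Visit O; enqueue A, L → queue [M, T, G, A, L]
Visit M → queue [T, G, A, L]
Visit T → queue [G, A, L]
Visit G → queue [A, L]
Visit A → queue [L]
Visit L; enqueue E → queue [E]
Visit E → queue []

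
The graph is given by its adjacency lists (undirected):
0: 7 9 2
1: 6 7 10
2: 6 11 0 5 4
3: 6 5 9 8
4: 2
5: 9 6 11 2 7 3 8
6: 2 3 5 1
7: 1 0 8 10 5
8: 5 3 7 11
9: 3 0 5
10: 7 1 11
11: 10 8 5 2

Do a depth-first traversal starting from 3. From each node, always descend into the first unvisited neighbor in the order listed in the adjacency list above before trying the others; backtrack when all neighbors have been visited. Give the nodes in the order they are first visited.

Visit 3
3 → 6
6 → 2
2 → 11
11 → 10
10 → 7
7 → 1
7 → 0
0 → 9
9 → 5
5 → 8
2 → 4

3 -> 6 -> 2 -> 11 -> 10 -> 7 -> 1 -> 0 -> 9 -> 5 -> 8 -> 4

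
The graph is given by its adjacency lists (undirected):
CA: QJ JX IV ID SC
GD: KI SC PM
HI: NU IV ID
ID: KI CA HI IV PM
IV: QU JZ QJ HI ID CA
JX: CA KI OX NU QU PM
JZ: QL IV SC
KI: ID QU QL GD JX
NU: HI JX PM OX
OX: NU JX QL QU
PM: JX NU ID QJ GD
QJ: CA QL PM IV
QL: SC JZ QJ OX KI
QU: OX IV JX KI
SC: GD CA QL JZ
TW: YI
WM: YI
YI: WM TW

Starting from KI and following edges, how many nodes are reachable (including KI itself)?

BFS from KI visits: KI, GD, ID, JX, QL, QU, PM, SC, CA, HI, IV, NU, OX, JZ, QJ
Reachable nodes: 15 of 18 total.

15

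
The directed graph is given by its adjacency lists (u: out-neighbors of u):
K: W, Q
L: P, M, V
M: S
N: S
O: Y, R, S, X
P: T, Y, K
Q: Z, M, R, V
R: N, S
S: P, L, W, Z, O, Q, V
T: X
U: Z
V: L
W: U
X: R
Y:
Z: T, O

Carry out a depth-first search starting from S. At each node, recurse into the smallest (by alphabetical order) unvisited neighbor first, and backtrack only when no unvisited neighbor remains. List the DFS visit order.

Visit S
S → L
L → M
L → P
P → K
K → Q
Q → R
R → N
Q → V
Q → Z
Z → O
O → X
O → Y
Z → T
K → W
W → U

S L M P K Q R N V Z O X Y T W U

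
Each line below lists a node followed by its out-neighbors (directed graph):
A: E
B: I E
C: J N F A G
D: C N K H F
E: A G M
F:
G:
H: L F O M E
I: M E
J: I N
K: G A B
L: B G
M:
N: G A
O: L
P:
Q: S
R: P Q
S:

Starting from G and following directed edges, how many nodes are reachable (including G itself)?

BFS from G visits: G
Reachable nodes: 1 of 19 total.

1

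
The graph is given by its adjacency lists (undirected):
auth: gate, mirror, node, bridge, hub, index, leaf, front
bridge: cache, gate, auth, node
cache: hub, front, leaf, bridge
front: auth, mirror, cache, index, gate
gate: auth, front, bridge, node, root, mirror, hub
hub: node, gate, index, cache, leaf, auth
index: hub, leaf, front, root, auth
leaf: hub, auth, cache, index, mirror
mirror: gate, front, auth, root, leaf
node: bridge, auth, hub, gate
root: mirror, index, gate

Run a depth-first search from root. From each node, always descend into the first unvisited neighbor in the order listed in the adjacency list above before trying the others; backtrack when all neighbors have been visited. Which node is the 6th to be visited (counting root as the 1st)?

bridge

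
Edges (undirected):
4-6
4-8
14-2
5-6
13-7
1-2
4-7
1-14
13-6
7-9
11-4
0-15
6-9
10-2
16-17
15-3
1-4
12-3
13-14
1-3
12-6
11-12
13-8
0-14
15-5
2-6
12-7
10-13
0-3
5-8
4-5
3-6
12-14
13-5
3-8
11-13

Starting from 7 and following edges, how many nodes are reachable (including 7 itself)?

BFS from 7 visits: 7, 4, 9, 12, 13, 1, 5, 6, 8, 11, 3, 14, 10, 2, 15, 0
Reachable nodes: 16 of 18 total.

16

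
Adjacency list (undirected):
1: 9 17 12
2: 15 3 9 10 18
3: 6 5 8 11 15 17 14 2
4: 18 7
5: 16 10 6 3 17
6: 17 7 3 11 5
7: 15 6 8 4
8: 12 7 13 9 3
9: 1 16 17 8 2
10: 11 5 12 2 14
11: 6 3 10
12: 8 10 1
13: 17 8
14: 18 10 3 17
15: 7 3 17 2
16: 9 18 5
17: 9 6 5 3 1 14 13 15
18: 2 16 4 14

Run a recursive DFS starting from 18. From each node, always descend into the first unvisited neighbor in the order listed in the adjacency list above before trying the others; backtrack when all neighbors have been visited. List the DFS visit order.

18, 2, 15, 7, 6, 17, 9, 1, 12, 8, 13, 3, 5, 16, 10, 11, 14, 4

Visit 18
18 → 2
2 → 15
15 → 7
7 → 6
6 → 17
17 → 9
9 → 1
1 → 12
12 → 8
8 → 13
8 → 3
3 → 5
5 → 16
5 → 10
10 → 11
10 → 14
7 → 4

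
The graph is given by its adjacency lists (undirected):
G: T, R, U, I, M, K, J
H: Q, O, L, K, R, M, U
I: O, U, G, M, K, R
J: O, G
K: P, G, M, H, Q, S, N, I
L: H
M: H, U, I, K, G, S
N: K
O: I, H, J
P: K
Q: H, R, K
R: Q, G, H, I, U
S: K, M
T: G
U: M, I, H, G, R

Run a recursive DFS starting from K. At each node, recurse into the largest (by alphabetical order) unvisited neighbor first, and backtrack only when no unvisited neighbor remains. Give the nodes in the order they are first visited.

Visit K
K → S
S → M
M → U
U → R
R → Q
Q → H
H → O
O → J
J → G
G → T
G → I
H → L
K → P
K → N

K -> S -> M -> U -> R -> Q -> H -> O -> J -> G -> T -> I -> L -> P -> N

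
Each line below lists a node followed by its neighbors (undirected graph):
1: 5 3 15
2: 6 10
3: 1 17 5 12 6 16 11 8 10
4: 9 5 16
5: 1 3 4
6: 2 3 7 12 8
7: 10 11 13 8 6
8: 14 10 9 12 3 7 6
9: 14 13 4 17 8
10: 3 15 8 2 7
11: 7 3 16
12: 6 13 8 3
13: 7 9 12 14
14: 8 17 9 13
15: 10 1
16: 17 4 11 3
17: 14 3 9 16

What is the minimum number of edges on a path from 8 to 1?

Level 0: 8
Level 1: 3, 6, 7, 9, 10, 12, 14
Level 2: 1, 2, 4, 5, 11, 13, 15, 16, 17
1 first appears at level 2.

2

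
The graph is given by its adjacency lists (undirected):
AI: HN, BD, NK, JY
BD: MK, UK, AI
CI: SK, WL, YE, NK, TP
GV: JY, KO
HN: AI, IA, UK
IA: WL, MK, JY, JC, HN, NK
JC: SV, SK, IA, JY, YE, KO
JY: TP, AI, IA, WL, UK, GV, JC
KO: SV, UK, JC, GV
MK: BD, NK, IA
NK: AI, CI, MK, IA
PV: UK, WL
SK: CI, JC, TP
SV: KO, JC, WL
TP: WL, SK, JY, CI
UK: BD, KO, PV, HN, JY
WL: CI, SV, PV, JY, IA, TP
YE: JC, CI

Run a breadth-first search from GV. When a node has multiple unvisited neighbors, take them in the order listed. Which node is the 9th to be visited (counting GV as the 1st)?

Visit GV; enqueue JY, KO → queue [JY, KO]
Visit JY; enqueue TP, AI, IA, WL, UK, JC → queue [KO, TP, AI, IA, WL, UK, JC]
Visit KO; enqueue SV → queue [TP, AI, IA, WL, UK, JC, SV]
Visit TP; enqueue SK, CI → queue [AI, IA, WL, UK, JC, SV, SK, CI]
Visit AI; enqueue HN, BD, NK → queue [IA, WL, UK, JC, SV, SK, CI, HN, BD, NK]
Visit IA; enqueue MK → queue [WL, UK, JC, SV, SK, CI, HN, BD, NK, MK]
Visit WL; enqueue PV → queue [UK, JC, SV, SK, CI, HN, BD, NK, MK, PV]
Visit UK → queue [JC, SV, SK, CI, HN, BD, NK, MK, PV]
Visit JC; enqueue YE → queue [SV, SK, CI, HN, BD, NK, MK, PV, YE]
Visit SV → queue [SK, CI, HN, BD, NK, MK, PV, YE]
Visit SK → queue [CI, HN, BD, NK, MK, PV, YE]
Visit CI → queue [HN, BD, NK, MK, PV, YE]
Visit HN → queue [BD, NK, MK, PV, YE]
Visit BD → queue [NK, MK, PV, YE]
Visit NK → queue [MK, PV, YE]
Visit MK → queue [PV, YE]
Visit PV → queue [YE]
Visit YE → queue []

Visit order: GV, JY, KO, TP, AI, IA, WL, UK, JC, SV, SK, CI, HN, BD, NK, MK, PV, YE

JC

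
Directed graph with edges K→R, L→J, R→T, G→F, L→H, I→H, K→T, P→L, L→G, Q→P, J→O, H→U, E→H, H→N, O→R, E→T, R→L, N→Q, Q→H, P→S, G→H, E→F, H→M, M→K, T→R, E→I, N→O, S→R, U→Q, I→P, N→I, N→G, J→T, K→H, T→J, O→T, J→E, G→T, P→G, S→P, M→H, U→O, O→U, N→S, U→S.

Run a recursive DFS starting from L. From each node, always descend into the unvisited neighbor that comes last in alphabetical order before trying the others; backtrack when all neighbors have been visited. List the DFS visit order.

L, J, T, R, O, U, S, P, G, H, N, Q, I, M, K, F, E

Visit L
L → J
J → T
T → R
J → O
O → U
U → S
S → P
P → G
G → H
H → N
N → Q
N → I
H → M
M → K
G → F
J → E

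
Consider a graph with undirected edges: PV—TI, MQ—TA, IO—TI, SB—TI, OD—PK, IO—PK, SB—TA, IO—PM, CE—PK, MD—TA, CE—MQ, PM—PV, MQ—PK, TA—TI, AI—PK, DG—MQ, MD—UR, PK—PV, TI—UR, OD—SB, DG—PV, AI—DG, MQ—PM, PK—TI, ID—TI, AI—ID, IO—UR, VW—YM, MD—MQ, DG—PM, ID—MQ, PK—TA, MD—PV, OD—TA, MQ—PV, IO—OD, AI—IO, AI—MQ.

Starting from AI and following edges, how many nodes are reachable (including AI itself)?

BFS from AI visits: AI, PK, MQ, IO, ID, DG, TI, TA, PV, OD, CE, PM, MD, UR, SB
Reachable nodes: 15 of 17 total.

15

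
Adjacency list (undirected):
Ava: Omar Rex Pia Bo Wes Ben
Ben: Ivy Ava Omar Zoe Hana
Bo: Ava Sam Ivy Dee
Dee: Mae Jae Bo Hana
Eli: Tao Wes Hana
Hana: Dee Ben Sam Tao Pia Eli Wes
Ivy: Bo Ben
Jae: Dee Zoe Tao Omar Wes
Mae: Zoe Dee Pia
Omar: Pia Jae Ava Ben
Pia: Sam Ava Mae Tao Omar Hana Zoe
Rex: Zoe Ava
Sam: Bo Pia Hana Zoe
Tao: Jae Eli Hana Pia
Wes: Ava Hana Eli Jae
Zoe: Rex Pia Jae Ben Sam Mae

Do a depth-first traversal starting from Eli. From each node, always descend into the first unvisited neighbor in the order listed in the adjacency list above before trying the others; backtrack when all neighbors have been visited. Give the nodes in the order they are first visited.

Visit Eli
Eli → Tao
Tao → Jae
Jae → Dee
Dee → Mae
Mae → Zoe
Zoe → Rex
Rex → Ava
Ava → Omar
Omar → Pia
Pia → Sam
Sam → Bo
Bo → Ivy
Ivy → Ben
Ben → Hana
Hana → Wes

Eli, Tao, Jae, Dee, Mae, Zoe, Rex, Ava, Omar, Pia, Sam, Bo, Ivy, Ben, Hana, Wes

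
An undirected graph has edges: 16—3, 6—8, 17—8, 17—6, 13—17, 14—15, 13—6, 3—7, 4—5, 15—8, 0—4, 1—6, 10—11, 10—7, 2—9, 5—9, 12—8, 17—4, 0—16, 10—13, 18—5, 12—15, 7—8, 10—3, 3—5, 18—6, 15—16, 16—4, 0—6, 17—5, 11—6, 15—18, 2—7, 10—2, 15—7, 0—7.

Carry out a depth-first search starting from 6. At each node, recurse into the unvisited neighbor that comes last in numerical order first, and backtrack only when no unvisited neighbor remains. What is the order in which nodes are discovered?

6 18 15 16 4 17 13 10 11 7 8 12 3 5 9 2 0 14 1

Visit 6
6 → 18
18 → 15
15 → 16
16 → 4
4 → 17
17 → 13
13 → 10
10 → 11
10 → 7
7 → 8
8 → 12
7 → 3
3 → 5
5 → 9
9 → 2
7 → 0
15 → 14
6 → 1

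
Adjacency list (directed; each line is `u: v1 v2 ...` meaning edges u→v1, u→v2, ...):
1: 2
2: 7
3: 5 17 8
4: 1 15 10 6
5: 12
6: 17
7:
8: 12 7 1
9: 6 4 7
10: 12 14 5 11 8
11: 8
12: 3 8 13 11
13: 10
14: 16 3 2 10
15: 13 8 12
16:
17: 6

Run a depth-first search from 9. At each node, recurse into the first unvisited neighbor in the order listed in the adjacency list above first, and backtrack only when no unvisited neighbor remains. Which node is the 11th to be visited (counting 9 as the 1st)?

12

Visit 9
9 → 6
6 → 17
9 → 4
4 → 1
1 → 2
2 → 7
4 → 15
15 → 13
13 → 10
10 → 12
12 → 3
3 → 5
3 → 8
12 → 11
10 → 14
14 → 16

Visit order: 9, 6, 17, 4, 1, 2, 7, 15, 13, 10, 12, 3, 5, 8, 11, 14, 16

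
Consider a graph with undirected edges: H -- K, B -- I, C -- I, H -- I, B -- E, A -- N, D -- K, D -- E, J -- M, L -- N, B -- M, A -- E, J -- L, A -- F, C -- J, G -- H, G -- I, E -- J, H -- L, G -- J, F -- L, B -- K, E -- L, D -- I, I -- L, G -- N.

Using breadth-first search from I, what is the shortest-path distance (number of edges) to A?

Level 0: I
Level 1: B, C, D, G, H, L
Level 2: E, F, J, K, M, N
Level 3: A
A first appears at level 3.

3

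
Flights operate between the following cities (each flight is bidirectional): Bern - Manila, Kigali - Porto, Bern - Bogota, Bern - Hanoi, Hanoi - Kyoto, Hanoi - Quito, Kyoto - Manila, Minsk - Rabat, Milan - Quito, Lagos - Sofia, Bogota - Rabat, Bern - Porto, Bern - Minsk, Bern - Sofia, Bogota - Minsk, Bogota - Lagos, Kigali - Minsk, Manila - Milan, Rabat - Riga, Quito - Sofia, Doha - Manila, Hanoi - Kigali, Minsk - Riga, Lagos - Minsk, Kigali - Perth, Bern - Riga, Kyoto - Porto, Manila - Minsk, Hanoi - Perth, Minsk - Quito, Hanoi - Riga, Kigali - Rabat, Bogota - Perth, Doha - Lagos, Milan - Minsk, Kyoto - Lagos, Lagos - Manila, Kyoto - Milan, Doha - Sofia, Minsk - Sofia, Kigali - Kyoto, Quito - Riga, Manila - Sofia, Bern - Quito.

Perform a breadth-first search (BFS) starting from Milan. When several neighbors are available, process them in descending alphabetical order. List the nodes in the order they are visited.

Visit Milan; enqueue Quito, Minsk, Manila, Kyoto → queue [Quito, Minsk, Manila, Kyoto]
Visit Quito; enqueue Sofia, Riga, Hanoi, Bern → queue [Minsk, Manila, Kyoto, Sofia, Riga, Hanoi, Bern]
Visit Minsk; enqueue Rabat, Lagos, Kigali, Bogota → queue [Manila, Kyoto, Sofia, Riga, Hanoi, Bern, Rabat, Lagos, Kigali, Bogota]
Visit Manila; enqueue Doha → queue [Kyoto, Sofia, Riga, Hanoi, Bern, Rabat, Lagos, Kigali, Bogota, Doha]
Visit Kyoto; enqueue Porto → queue [Sofia, Riga, Hanoi, Bern, Rabat, Lagos, Kigali, Bogota, Doha, Porto]
Visit Sofia → queue [Riga, Hanoi, Bern, Rabat, Lagos, Kigali, Bogota, Doha, Porto]
Visit Riga → queue [Hanoi, Bern, Rabat, Lagos, Kigali, Bogota, Doha, Porto]
Visit Hanoi; enqueue Perth → queue [Bern, Rabat, Lagos, Kigali, Bogota, Doha, Porto, Perth]
Visit Bern → queue [Rabat, Lagos, Kigali, Bogota, Doha, Porto, Perth]
Visit Rabat → queue [Lagos, Kigali, Bogota, Doha, Porto, Perth]
Visit Lagos → queue [Kigali, Bogota, Doha, Porto, Perth]
Visit Kigali → queue [Bogota, Doha, Porto, Perth]
Visit Bogota → queue [Doha, Porto, Perth]
Visit Doha → queue [Porto, Perth]
Visit Porto → queue [Perth]
Visit Perth → queue []

Milan, Quito, Minsk, Manila, Kyoto, Sofia, Riga, Hanoi, Bern, Rabat, Lagos, Kigali, Bogota, Doha, Porto, Perth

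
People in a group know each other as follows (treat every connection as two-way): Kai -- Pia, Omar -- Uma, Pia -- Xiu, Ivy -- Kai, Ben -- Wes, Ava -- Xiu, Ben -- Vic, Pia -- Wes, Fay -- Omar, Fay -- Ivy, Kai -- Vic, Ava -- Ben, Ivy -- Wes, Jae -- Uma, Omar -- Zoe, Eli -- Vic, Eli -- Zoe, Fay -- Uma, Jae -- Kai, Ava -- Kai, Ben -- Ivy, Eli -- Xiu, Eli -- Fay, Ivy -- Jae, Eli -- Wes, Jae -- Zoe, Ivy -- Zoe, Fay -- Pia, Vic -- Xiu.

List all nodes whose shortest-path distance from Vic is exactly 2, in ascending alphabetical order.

Level 0: Vic
Level 1: Ben, Eli, Kai, Xiu
Level 2: Ava, Fay, Ivy, Jae, Pia, Wes, Zoe
Level 3: Omar, Uma

Ava, Fay, Ivy, Jae, Pia, Wes, Zoe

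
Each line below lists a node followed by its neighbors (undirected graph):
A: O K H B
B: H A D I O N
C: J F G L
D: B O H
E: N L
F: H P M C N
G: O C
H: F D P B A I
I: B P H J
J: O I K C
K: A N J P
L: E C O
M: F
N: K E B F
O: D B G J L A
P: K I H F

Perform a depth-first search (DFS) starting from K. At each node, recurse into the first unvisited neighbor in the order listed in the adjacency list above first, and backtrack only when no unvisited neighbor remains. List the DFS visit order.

Visit K
K → A
A → O
O → D
D → B
B → H
H → F
F → P
P → I
I → J
J → C
C → G
C → L
L → E
E → N
F → M

K → A → O → D → B → H → F → P → I → J → C → G → L → E → N → M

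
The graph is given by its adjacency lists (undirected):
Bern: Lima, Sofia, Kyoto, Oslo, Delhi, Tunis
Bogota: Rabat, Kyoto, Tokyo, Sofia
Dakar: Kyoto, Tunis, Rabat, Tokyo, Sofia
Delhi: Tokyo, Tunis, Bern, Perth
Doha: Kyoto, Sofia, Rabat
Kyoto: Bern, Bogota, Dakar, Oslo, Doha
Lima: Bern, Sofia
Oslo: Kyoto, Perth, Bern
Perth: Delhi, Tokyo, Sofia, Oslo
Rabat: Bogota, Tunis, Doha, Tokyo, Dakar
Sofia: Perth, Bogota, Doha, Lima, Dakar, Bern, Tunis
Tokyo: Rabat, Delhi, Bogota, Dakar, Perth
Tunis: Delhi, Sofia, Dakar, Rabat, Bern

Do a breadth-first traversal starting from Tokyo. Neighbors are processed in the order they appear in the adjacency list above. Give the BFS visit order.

Visit Tokyo; enqueue Rabat, Delhi, Bogota, Dakar, Perth → queue [Rabat, Delhi, Bogota, Dakar, Perth]
Visit Rabat; enqueue Tunis, Doha → queue [Delhi, Bogota, Dakar, Perth, Tunis, Doha]
Visit Delhi; enqueue Bern → queue [Bogota, Dakar, Perth, Tunis, Doha, Bern]
Visit Bogota; enqueue Kyoto, Sofia → queue [Dakar, Perth, Tunis, Doha, Bern, Kyoto, Sofia]
Visit Dakar → queue [Perth, Tunis, Doha, Bern, Kyoto, Sofia]
Visit Perth; enqueue Oslo → queue [Tunis, Doha, Bern, Kyoto, Sofia, Oslo]
Visit Tunis → queue [Doha, Bern, Kyoto, Sofia, Oslo]
Visit Doha → queue [Bern, Kyoto, Sofia, Oslo]
Visit Bern; enqueue Lima → queue [Kyoto, Sofia, Oslo, Lima]
Visit Kyoto → queue [Sofia, Oslo, Lima]
Visit Sofia → queue [Oslo, Lima]
Visit Oslo → queue [Lima]
Visit Lima → queue []

Tokyo → Rabat → Delhi → Bogota → Dakar → Perth → Tunis → Doha → Bern → Kyoto → Sofia → Oslo → Lima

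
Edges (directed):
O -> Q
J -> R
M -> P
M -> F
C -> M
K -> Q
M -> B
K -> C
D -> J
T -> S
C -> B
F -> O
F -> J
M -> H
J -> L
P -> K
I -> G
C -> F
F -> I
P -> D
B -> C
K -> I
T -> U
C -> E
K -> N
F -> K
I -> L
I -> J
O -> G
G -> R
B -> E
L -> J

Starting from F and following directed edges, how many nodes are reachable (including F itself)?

BFS from F visits: F, O, K, J, I, Q, G, N, C, R, L, M, E, B, P, H, D
Reachable nodes: 17 of 20 total.

17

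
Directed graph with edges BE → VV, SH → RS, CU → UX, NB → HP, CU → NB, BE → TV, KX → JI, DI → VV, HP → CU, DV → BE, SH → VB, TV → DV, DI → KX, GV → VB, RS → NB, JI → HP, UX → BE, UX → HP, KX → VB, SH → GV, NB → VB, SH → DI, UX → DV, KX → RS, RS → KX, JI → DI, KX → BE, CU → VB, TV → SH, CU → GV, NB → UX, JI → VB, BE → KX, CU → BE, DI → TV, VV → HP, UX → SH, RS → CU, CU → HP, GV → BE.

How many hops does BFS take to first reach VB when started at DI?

2

Level 0: DI
Level 1: KX, TV, VV
Level 2: BE, DV, HP, JI, RS, SH, VB
Level 3: CU, GV, NB
Level 4: UX
VB first appears at level 2.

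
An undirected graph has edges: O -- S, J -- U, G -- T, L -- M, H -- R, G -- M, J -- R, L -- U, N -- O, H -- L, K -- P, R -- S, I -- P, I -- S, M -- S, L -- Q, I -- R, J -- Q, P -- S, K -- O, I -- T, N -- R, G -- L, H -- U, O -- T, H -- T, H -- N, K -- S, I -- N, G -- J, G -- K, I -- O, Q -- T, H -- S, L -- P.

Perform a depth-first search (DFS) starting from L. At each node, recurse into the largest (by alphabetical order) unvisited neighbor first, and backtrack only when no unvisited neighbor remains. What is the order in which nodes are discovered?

L U J R S P K O T Q I N H G M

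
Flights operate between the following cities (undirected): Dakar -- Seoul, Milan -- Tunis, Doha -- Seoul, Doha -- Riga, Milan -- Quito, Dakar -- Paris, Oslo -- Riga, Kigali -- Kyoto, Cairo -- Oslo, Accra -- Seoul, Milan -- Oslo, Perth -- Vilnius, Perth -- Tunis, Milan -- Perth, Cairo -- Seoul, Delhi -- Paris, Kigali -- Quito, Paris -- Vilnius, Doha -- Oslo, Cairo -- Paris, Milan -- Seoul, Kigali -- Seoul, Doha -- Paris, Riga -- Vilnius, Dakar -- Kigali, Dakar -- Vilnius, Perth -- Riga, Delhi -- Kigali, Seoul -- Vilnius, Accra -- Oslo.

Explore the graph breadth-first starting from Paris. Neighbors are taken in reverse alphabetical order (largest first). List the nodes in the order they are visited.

Paris → Vilnius → Doha → Delhi → Dakar → Cairo → Seoul → Riga → Perth → Oslo → Kigali → Milan → Accra → Tunis → Quito → Kyoto

Visit Paris; enqueue Vilnius, Doha, Delhi, Dakar, Cairo → queue [Vilnius, Doha, Delhi, Dakar, Cairo]
Visit Vilnius; enqueue Seoul, Riga, Perth → queue [Doha, Delhi, Dakar, Cairo, Seoul, Riga, Perth]
Visit Doha; enqueue Oslo → queue [Delhi, Dakar, Cairo, Seoul, Riga, Perth, Oslo]
Visit Delhi; enqueue Kigali → queue [Dakar, Cairo, Seoul, Riga, Perth, Oslo, Kigali]
Visit Dakar → queue [Cairo, Seoul, Riga, Perth, Oslo, Kigali]
Visit Cairo → queue [Seoul, Riga, Perth, Oslo, Kigali]
Visit Seoul; enqueue Milan, Accra → queue [Riga, Perth, Oslo, Kigali, Milan, Accra]
Visit Riga → queue [Perth, Oslo, Kigali, Milan, Accra]
Visit Perth; enqueue Tunis → queue [Oslo, Kigali, Milan, Accra, Tunis]
Visit Oslo → queue [Kigali, Milan, Accra, Tunis]
Visit Kigali; enqueue Quito, Kyoto → queue [Milan, Accra, Tunis, Quito, Kyoto]
Visit Milan → queue [Accra, Tunis, Quito, Kyoto]
Visit Accra → queue [Tunis, Quito, Kyoto]
Visit Tunis → queue [Quito, Kyoto]
Visit Quito → queue [Kyoto]
Visit Kyoto → queue []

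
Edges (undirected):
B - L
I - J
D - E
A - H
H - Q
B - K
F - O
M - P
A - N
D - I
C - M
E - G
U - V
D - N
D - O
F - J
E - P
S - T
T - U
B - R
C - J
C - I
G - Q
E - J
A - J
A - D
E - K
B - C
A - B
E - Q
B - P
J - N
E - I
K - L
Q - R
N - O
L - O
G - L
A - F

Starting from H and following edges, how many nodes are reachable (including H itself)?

18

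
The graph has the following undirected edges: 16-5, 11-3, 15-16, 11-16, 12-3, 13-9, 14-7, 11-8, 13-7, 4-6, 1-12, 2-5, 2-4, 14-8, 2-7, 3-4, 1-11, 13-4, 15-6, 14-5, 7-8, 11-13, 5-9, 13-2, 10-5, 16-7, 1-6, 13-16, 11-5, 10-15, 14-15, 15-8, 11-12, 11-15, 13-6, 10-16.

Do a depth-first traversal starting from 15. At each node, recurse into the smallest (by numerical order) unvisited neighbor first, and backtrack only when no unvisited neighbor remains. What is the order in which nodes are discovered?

Visit 15
15 → 6
6 → 1
1 → 11
11 → 3
3 → 4
4 → 2
2 → 5
5 → 9
9 → 13
13 → 7
7 → 8
8 → 14
7 → 16
16 → 10
3 → 12

15 6 1 11 3 4 2 5 9 13 7 8 14 16 10 12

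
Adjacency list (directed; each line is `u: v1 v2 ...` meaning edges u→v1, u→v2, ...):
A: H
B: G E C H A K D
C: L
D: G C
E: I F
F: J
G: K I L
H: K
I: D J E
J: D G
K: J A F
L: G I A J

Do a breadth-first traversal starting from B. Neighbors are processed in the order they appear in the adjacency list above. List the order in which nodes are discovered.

B, G, E, C, H, A, K, D, I, L, F, J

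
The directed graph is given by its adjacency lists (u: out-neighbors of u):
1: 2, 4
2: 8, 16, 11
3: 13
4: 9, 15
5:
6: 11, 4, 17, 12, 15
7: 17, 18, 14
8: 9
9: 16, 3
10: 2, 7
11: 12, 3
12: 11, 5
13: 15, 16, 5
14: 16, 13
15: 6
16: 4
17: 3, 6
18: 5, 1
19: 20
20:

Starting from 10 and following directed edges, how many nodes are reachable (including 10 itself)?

BFS from 10 visits: 10, 2, 7, 8, 11, 16, 14, 17, 18, 9, 3, 12, 4, 13, 6, 1, 5, 15
Reachable nodes: 18 of 20 total.

18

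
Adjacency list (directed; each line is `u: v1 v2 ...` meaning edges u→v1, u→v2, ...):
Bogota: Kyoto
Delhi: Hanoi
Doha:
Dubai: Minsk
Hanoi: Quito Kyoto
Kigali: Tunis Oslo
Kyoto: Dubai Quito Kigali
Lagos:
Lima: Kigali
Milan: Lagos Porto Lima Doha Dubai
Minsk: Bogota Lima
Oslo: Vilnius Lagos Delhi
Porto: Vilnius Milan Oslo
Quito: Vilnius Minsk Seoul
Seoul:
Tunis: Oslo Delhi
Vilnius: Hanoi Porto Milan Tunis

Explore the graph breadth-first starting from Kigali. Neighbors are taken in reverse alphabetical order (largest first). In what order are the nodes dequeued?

Kigali, Tunis, Oslo, Delhi, Vilnius, Lagos, Hanoi, Porto, Milan, Quito, Kyoto, Lima, Dubai, Doha, Seoul, Minsk, Bogota

Visit Kigali; enqueue Tunis, Oslo → queue [Tunis, Oslo]
Visit Tunis; enqueue Delhi → queue [Oslo, Delhi]
Visit Oslo; enqueue Vilnius, Lagos → queue [Delhi, Vilnius, Lagos]
Visit Delhi; enqueue Hanoi → queue [Vilnius, Lagos, Hanoi]
Visit Vilnius; enqueue Porto, Milan → queue [Lagos, Hanoi, Porto, Milan]
Visit Lagos → queue [Hanoi, Porto, Milan]
Visit Hanoi; enqueue Quito, Kyoto → queue [Porto, Milan, Quito, Kyoto]
Visit Porto → queue [Milan, Quito, Kyoto]
Visit Milan; enqueue Lima, Dubai, Doha → queue [Quito, Kyoto, Lima, Dubai, Doha]
Visit Quito; enqueue Seoul, Minsk → queue [Kyoto, Lima, Dubai, Doha, Seoul, Minsk]
Visit Kyoto → queue [Lima, Dubai, Doha, Seoul, Minsk]
Visit Lima → queue [Dubai, Doha, Seoul, Minsk]
Visit Dubai → queue [Doha, Seoul, Minsk]
Visit Doha → queue [Seoul, Minsk]
Visit Seoul → queue [Minsk]
Visit Minsk; enqueue Bogota → queue [Bogota]
Visit Bogota → queue []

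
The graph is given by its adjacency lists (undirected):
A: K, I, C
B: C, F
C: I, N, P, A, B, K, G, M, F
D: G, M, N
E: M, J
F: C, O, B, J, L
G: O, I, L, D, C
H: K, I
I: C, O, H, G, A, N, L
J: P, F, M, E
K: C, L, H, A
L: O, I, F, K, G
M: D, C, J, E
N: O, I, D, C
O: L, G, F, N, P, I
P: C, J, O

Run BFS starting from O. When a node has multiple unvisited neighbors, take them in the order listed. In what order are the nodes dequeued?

O, L, G, F, N, P, I, K, D, C, B, J, H, A, M, E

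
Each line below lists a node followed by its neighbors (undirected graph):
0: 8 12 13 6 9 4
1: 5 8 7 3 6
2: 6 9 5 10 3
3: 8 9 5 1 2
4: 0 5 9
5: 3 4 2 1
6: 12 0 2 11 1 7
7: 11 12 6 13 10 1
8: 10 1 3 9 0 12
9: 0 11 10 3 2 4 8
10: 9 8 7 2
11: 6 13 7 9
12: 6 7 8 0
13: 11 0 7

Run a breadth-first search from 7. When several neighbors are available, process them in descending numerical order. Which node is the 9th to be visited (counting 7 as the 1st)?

8

Visit 7; enqueue 13, 12, 11, 10, 6, 1 → queue [13, 12, 11, 10, 6, 1]
Visit 13; enqueue 0 → queue [12, 11, 10, 6, 1, 0]
Visit 12; enqueue 8 → queue [11, 10, 6, 1, 0, 8]
Visit 11; enqueue 9 → queue [10, 6, 1, 0, 8, 9]
Visit 10; enqueue 2 → queue [6, 1, 0, 8, 9, 2]
Visit 6 → queue [1, 0, 8, 9, 2]
Visit 1; enqueue 5, 3 → queue [0, 8, 9, 2, 5, 3]
Visit 0; enqueue 4 → queue [8, 9, 2, 5, 3, 4]
Visit 8 → queue [9, 2, 5, 3, 4]
Visit 9 → queue [2, 5, 3, 4]
Visit 2 → queue [5, 3, 4]
Visit 5 → queue [3, 4]
Visit 3 → queue [4]
Visit 4 → queue []

Visit order: 7, 13, 12, 11, 10, 6, 1, 0, 8, 9, 2, 5, 3, 4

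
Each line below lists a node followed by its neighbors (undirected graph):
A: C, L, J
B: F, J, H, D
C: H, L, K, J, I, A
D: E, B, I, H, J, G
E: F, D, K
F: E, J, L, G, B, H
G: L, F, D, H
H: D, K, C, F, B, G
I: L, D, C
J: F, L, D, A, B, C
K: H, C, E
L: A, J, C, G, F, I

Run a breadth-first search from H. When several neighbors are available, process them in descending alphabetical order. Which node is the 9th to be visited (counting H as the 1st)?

L

Visit H; enqueue K, G, F, D, C, B → queue [K, G, F, D, C, B]
Visit K; enqueue E → queue [G, F, D, C, B, E]
Visit G; enqueue L → queue [F, D, C, B, E, L]
Visit F; enqueue J → queue [D, C, B, E, L, J]
Visit D; enqueue I → queue [C, B, E, L, J, I]
Visit C; enqueue A → queue [B, E, L, J, I, A]
Visit B → queue [E, L, J, I, A]
Visit E → queue [L, J, I, A]
Visit L → queue [J, I, A]
Visit J → queue [I, A]
Visit I → queue [A]
Visit A → queue []

Visit order: H, K, G, F, D, C, B, E, L, J, I, A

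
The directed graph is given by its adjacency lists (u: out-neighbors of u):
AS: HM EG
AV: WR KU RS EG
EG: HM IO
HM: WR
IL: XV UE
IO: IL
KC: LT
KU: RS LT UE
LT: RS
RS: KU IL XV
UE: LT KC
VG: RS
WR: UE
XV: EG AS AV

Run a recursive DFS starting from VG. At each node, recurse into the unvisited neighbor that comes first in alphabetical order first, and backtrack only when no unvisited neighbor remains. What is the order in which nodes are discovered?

Visit VG
VG → RS
RS → IL
IL → UE
UE → KC
KC → LT
IL → XV
XV → AS
AS → EG
EG → HM
HM → WR
EG → IO
XV → AV
AV → KU

VG RS IL UE KC LT XV AS EG HM WR IO AV KU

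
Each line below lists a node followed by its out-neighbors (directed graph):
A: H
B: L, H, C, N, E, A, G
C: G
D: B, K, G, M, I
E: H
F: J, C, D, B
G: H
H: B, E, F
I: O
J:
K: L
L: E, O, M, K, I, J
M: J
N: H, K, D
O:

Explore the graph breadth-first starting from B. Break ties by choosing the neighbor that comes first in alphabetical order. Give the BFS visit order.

Visit B; enqueue A, C, E, G, H, L, N → queue [A, C, E, G, H, L, N]
Visit A → queue [C, E, G, H, L, N]
Visit C → queue [E, G, H, L, N]
Visit E → queue [G, H, L, N]
Visit G → queue [H, L, N]
Visit H; enqueue F → queue [L, N, F]
Visit L; enqueue I, J, K, M, O → queue [N, F, I, J, K, M, O]
Visit N; enqueue D → queue [F, I, J, K, M, O, D]
Visit F → queue [I, J, K, M, O, D]
Visit I → queue [J, K, M, O, D]
Visit J → queue [K, M, O, D]
Visit K → queue [M, O, D]
Visit M → queue [O, D]
Visit O → queue [D]
Visit D → queue []

B, A, C, E, G, H, L, N, F, I, J, K, M, O, D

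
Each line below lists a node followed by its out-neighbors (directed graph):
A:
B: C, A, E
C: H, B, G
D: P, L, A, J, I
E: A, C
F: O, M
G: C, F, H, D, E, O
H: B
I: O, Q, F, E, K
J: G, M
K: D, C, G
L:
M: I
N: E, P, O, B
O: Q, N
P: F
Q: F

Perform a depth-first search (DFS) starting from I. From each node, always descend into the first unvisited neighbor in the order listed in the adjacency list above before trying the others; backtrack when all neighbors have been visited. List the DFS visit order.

Visit I
I → O
O → Q
Q → F
F → M
O → N
N → E
E → A
E → C
C → H
H → B
C → G
G → D
D → P
D → L
D → J
I → K

I, O, Q, F, M, N, E, A, C, H, B, G, D, P, L, J, K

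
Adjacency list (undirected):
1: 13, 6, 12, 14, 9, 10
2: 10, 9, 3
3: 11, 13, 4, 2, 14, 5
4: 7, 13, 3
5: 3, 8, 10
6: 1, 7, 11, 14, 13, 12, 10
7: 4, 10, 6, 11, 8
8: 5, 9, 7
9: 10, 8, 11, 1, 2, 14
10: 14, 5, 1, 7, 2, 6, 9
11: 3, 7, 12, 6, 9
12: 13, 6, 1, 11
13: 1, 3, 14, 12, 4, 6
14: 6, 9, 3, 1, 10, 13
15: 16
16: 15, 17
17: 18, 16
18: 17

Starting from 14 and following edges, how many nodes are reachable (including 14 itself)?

14

BFS from 14 visits: 14, 6, 9, 3, 1, 10, 13, 7, 11, 12, 8, 2, 4, 5
Reachable nodes: 14 of 18 total.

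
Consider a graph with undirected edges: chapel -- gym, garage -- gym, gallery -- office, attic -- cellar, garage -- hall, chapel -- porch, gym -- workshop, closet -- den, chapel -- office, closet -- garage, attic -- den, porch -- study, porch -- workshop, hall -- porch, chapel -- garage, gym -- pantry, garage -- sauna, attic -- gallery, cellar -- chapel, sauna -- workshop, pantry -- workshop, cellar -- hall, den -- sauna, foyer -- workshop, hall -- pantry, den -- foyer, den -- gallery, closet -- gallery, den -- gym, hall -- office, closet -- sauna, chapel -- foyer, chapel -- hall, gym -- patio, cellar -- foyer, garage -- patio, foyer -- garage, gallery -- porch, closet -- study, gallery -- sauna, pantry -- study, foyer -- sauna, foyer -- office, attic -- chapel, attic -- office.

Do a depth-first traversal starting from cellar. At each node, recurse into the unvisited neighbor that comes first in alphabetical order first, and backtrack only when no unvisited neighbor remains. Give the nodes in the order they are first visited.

cellar, attic, chapel, foyer, den, closet, gallery, office, hall, garage, gym, pantry, study, porch, workshop, sauna, patio

Visit cellar
cellar → attic
attic → chapel
chapel → foyer
foyer → den
den → closet
closet → gallery
gallery → office
office → hall
hall → garage
garage → gym
gym → pantry
pantry → study
study → porch
porch → workshop
workshop → sauna
gym → patio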